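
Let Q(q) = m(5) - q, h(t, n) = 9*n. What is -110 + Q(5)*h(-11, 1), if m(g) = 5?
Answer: -110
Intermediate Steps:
Q(q) = 5 - q
-110 + Q(5)*h(-11, 1) = -110 + (5 - 1*5)*(9*1) = -110 + (5 - 5)*9 = -110 + 0*9 = -110 + 0 = -110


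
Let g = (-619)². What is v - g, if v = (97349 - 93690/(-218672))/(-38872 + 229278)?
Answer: -7976723340627867/20818230416 ≈ -3.8316e+5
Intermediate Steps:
g = 383161
v = 10643797109/20818230416 (v = (97349 - 93690*(-1/218672))/190406 = (97349 + 46845/109336)*(1/190406) = (10643797109/109336)*(1/190406) = 10643797109/20818230416 ≈ 0.51127)
v - g = 10643797109/20818230416 - 1*383161 = 10643797109/20818230416 - 383161 = -7976723340627867/20818230416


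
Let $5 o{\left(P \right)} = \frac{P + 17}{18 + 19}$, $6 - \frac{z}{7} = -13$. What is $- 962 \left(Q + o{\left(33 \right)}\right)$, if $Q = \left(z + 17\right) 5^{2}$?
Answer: $-3607760$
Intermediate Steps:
$z = 133$ ($z = 42 - -91 = 42 + 91 = 133$)
$Q = 3750$ ($Q = \left(133 + 17\right) 5^{2} = 150 \cdot 25 = 3750$)
$o{\left(P \right)} = \frac{17}{185} + \frac{P}{185}$ ($o{\left(P \right)} = \frac{\left(P + 17\right) \frac{1}{18 + 19}}{5} = \frac{\left(17 + P\right) \frac{1}{37}}{5} = \frac{\frac{17}{37} + \frac{P}{37}}{5} = \frac{17}{185} + \frac{P}{185}$)
$- 962 \left(Q + o{\left(33 \right)}\right) = - 962 \left(3750 + \left(\frac{17}{185} + \frac{1}{185} \cdot 33\right)\right) = - 962 \left(3750 + \left(\frac{17}{185} + \frac{33}{185}\right)\right) = - 962 \left(3750 + \frac{10}{37}\right) = \left(-962\right) \frac{138760}{37} = -3607760$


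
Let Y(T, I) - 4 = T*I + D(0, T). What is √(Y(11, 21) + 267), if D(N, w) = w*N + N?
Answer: √502 ≈ 22.405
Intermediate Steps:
D(N, w) = N + N*w (D(N, w) = N*w + N = N + N*w)
Y(T, I) = 4 + I*T (Y(T, I) = 4 + (T*I + 0*(1 + T)) = 4 + (I*T + 0) = 4 + I*T)
√(Y(11, 21) + 267) = √((4 + 21*11) + 267) = √((4 + 231) + 267) = √(235 + 267) = √502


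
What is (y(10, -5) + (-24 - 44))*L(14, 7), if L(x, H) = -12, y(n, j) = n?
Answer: 696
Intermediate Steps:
(y(10, -5) + (-24 - 44))*L(14, 7) = (10 + (-24 - 44))*(-12) = (10 - 68)*(-12) = -58*(-12) = 696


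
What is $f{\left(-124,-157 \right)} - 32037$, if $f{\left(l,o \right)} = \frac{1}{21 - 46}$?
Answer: $- \frac{800926}{25} \approx -32037.0$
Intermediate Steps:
$f{\left(l,o \right)} = - \frac{1}{25}$ ($f{\left(l,o \right)} = \frac{1}{-25} = - \frac{1}{25}$)
$f{\left(-124,-157 \right)} - 32037 = - \frac{1}{25} - 32037 = - \frac{800926}{25}$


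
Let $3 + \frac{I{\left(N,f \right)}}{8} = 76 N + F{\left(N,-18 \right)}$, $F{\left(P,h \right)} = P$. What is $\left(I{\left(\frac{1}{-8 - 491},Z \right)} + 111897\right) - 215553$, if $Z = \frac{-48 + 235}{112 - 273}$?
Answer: $- \frac{51736936}{499} \approx -1.0368 \cdot 10^{5}$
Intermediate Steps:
$Z = - \frac{187}{161}$ ($Z = \frac{187}{-161} = 187 \left(- \frac{1}{161}\right) = - \frac{187}{161} \approx -1.1615$)
$I{\left(N,f \right)} = -24 + 616 N$ ($I{\left(N,f \right)} = -24 + 8 \left(76 N + N\right) = -24 + 8 \cdot 77 N = -24 + 616 N$)
$\left(I{\left(\frac{1}{-8 - 491},Z \right)} + 111897\right) - 215553 = \left(\left(-24 + \frac{616}{-8 - 491}\right) + 111897\right) - 215553 = \left(\left(-24 + \frac{616}{-499}\right) + 111897\right) - 215553 = \left(\left(-24 + 616 \left(- \frac{1}{499}\right)\right) + 111897\right) - 215553 = \left(\left(-24 - \frac{616}{499}\right) + 111897\right) - 215553 = \left(- \frac{12592}{499} + 111897\right) - 215553 = \frac{55824011}{499} - 215553 = - \frac{51736936}{499}$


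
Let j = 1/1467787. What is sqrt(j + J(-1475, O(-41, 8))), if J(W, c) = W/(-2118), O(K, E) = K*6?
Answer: sqrt(6730455772415554638)/3108772866 ≈ 0.83451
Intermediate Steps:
O(K, E) = 6*K
J(W, c) = -W/2118 (J(W, c) = W*(-1/2118) = -W/2118)
j = 1/1467787 ≈ 6.8130e-7
sqrt(j + J(-1475, O(-41, 8))) = sqrt(1/1467787 - 1/2118*(-1475)) = sqrt(1/1467787 + 1475/2118) = sqrt(2164987943/3108772866) = sqrt(6730455772415554638)/3108772866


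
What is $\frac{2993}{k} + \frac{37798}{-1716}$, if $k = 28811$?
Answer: $- \frac{541931095}{24719838} \approx -21.923$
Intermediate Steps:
$\frac{2993}{k} + \frac{37798}{-1716} = \frac{2993}{28811} + \frac{37798}{-1716} = 2993 \cdot \frac{1}{28811} + 37798 \left(- \frac{1}{1716}\right) = \frac{2993}{28811} - \frac{18899}{858} = - \frac{541931095}{24719838}$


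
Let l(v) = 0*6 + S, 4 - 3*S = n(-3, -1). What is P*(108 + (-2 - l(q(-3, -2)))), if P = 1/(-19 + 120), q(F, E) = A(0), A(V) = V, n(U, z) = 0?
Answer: 314/303 ≈ 1.0363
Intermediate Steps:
q(F, E) = 0
P = 1/101 ≈ 0.0099010
S = 4/3 (S = 4/3 - 1/3*0 = 4/3 + 0 = 4/3 ≈ 1.3333)
l(v) = 4/3 (l(v) = 0*6 + 4/3 = 0 + 4/3 = 4/3)
P*(108 + (-2 - l(q(-3, -2)))) = (108 + (-2 - 1*4/3))/101 = (108 + (-2 - 4/3))/101 = (108 - 10/3)/101 = (1/101)*(314/3) = 314/303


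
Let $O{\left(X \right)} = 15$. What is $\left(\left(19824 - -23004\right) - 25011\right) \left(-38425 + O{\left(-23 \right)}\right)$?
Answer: $-684350970$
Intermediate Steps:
$\left(\left(19824 - -23004\right) - 25011\right) \left(-38425 + O{\left(-23 \right)}\right) = \left(\left(19824 - -23004\right) - 25011\right) \left(-38425 + 15\right) = \left(\left(19824 + 23004\right) - 25011\right) \left(-38410\right) = \left(42828 - 25011\right) \left(-38410\right) = 17817 \left(-38410\right) = -684350970$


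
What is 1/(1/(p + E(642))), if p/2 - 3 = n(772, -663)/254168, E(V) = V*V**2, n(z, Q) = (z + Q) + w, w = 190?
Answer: 33627607518995/127084 ≈ 2.6461e+8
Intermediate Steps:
n(z, Q) = 190 + Q + z (n(z, Q) = (z + Q) + 190 = (Q + z) + 190 = 190 + Q + z)
E(V) = V**3
p = 762803/127084 (p = 6 + 2*((190 - 663 + 772)/254168) = 6 + 2*(299*(1/254168)) = 6 + 2*(299/254168) = 6 + 299/127084 = 762803/127084 ≈ 6.0023)
1/(1/(p + E(642))) = 1/(1/(762803/127084 + 642**3)) = 1/(1/(762803/127084 + 264609288)) = 1/(1/(33627607518995/127084)) = 1/(127084/33627607518995) = 33627607518995/127084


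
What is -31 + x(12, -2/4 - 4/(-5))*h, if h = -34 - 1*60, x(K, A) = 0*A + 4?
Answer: -407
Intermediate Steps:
x(K, A) = 4 (x(K, A) = 0 + 4 = 4)
h = -94 (h = -34 - 60 = -94)
-31 + x(12, -2/4 - 4/(-5))*h = -31 + 4*(-94) = -31 - 376 = -407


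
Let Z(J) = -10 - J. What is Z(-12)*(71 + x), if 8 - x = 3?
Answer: 152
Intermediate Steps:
x = 5 (x = 8 - 1*3 = 8 - 3 = 5)
Z(-12)*(71 + x) = (-10 - 1*(-12))*(71 + 5) = (-10 + 12)*76 = 2*76 = 152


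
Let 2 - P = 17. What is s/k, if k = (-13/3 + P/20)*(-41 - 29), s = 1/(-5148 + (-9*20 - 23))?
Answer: -6/11424385 ≈ -5.2519e-7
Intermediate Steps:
P = -15 (P = 2 - 1*17 = 2 - 17 = -15)
s = -1/5351 (s = 1/(-5148 + (-180 - 23)) = 1/(-5148 - 203) = 1/(-5351) = -1/5351 ≈ -0.00018688)
k = 2135/6 (k = (-13/3 - 15/20)*(-41 - 29) = (-13*⅓ - 15*1/20)*(-70) = (-13/3 - ¾)*(-70) = -61/12*(-70) = 2135/6 ≈ 355.83)
s/k = -1/(5351*2135/6) = -1/5351*6/2135 = -6/11424385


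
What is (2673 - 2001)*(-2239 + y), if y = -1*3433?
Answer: -3811584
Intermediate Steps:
y = -3433
(2673 - 2001)*(-2239 + y) = (2673 - 2001)*(-2239 - 3433) = 672*(-5672) = -3811584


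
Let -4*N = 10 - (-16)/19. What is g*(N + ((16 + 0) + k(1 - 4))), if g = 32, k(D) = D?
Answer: 6256/19 ≈ 329.26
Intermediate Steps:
N = -103/38 (N = -(10 - (-16)/19)/4 = -(10 - 1*(-16/19))/4 = -(10 + 16/19)/4 = -¼*206/19 = -103/38 ≈ -2.7105)
g*(N + ((16 + 0) + k(1 - 4))) = 32*(-103/38 + ((16 + 0) + (1 - 4))) = 32*(-103/38 + (16 - 3)) = 32*(-103/38 + 13) = 32*(391/38) = 6256/19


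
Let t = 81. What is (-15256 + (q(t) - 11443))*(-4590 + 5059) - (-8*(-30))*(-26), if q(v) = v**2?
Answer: -9438482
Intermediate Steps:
(-15256 + (q(t) - 11443))*(-4590 + 5059) - (-8*(-30))*(-26) = (-15256 + (81**2 - 11443))*(-4590 + 5059) - (-8*(-30))*(-26) = (-15256 + (6561 - 11443))*469 - 240*(-26) = (-15256 - 4882)*469 - 1*(-6240) = -20138*469 + 6240 = -9444722 + 6240 = -9438482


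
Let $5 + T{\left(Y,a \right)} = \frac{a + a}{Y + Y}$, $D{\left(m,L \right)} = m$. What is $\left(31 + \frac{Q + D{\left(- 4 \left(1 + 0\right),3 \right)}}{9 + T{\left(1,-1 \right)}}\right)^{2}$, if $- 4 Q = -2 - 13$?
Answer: $\frac{137641}{144} \approx 955.84$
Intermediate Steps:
$Q = \frac{15}{4}$ ($Q = - \frac{-2 - 13}{4} = \left(- \frac{1}{4}\right) \left(-15\right) = \frac{15}{4} \approx 3.75$)
$T{\left(Y,a \right)} = -5 + \frac{a}{Y}$ ($T{\left(Y,a \right)} = -5 + \frac{a + a}{Y + Y} = -5 + \frac{2 a}{2 Y} = -5 + 2 a \frac{1}{2 Y} = -5 + \frac{a}{Y}$)
$\left(31 + \frac{Q + D{\left(- 4 \left(1 + 0\right),3 \right)}}{9 + T{\left(1,-1 \right)}}\right)^{2} = \left(31 + \frac{\frac{15}{4} - 4 \left(1 + 0\right)}{9 - 6}\right)^{2} = \left(31 + \frac{\frac{15}{4} - 4}{9 - 6}\right)^{2} = \left(31 - \frac{1}{4 \left(9 - 6\right)}\right)^{2} = \left(31 - \frac{1}{4 \cdot 3}\right)^{2} = \left(31 - \frac{1}{12}\right)^{2} = \left(\frac{371}{12}\right)^{2} = \frac{137641}{144}$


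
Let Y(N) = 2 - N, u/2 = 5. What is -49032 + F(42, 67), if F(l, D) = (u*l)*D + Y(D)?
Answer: -20957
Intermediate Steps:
u = 10 (u = 2*5 = 10)
F(l, D) = 2 - D + 10*D*l (F(l, D) = (10*l)*D + (2 - D) = 10*D*l + (2 - D) = 2 - D + 10*D*l)
-49032 + F(42, 67) = -49032 + (2 - 1*67 + 10*67*42) = -49032 + (2 - 67 + 28140) = -49032 + 28075 = -20957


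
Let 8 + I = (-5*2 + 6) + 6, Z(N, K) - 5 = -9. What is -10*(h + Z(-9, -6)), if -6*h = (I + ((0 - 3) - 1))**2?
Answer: 620/3 ≈ 206.67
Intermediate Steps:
Z(N, K) = -4 (Z(N, K) = 5 - 9 = -4)
I = -6 (I = -8 + ((-5*2 + 6) + 6) = -8 + ((-10 + 6) + 6) = -8 + (-4 + 6) = -8 + 2 = -6)
h = -50/3 (h = -(-6 + ((0 - 3) - 1))**2/6 = -(-6 + (-3 - 1))**2/6 = -(-6 - 4)**2/6 = -1/6*(-10)**2 = -1/6*100 = -50/3 ≈ -16.667)
-10*(h + Z(-9, -6)) = -10*(-50/3 - 4) = -10*(-62/3) = 620/3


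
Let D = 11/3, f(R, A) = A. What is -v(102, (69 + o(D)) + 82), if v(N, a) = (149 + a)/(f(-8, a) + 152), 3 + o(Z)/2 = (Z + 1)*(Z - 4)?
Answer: -2618/2645 ≈ -0.98979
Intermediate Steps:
D = 11/3 (D = 11*(⅓) = 11/3 ≈ 3.6667)
o(Z) = -6 + 2*(1 + Z)*(-4 + Z) (o(Z) = -6 + 2*((Z + 1)*(Z - 4)) = -6 + 2*((1 + Z)*(-4 + Z)) = -6 + 2*(1 + Z)*(-4 + Z))
v(N, a) = (149 + a)/(152 + a) (v(N, a) = (149 + a)/(a + 152) = (149 + a)/(152 + a))
-v(102, (69 + o(D)) + 82) = -(149 + ((69 + (-14 - 6*11/3 + 2*(11/3)²)) + 82))/(152 + ((69 + (-14 - 6*11/3 + 2*(11/3)²)) + 82)) = -(149 + ((69 + (-14 - 22 + 2*(121/9))) + 82))/(152 + ((69 + (-14 - 22 + 2*(121/9))) + 82)) = -(149 + ((69 + (-14 - 22 + 242/9)) + 82))/(152 + ((69 + (-14 - 22 + 242/9)) + 82)) = -(149 + ((69 - 82/9) + 82))/(152 + ((69 - 82/9) + 82)) = -(149 + (539/9 + 82))/(152 + (539/9 + 82)) = -(149 + 1277/9)/(152 + 1277/9) = -2618/(2645/9*9) = -9*2618/(2645*9) = -1*2618/2645 = -2618/2645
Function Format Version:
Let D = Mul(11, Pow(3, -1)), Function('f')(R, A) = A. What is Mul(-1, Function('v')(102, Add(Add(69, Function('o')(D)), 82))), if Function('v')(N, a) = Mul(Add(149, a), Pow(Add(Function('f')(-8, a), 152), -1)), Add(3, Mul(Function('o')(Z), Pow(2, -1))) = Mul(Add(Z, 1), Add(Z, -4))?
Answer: Rational(-2618, 2645) ≈ -0.98979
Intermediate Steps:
D = Rational(11, 3) (D = Mul(11, Rational(1, 3)) = Rational(11, 3) ≈ 3.6667)
Function('o')(Z) = Add(-6, Mul(2, Add(1, Z), Add(-4, Z))) (Function('o')(Z) = Add(-6, Mul(2, Mul(Add(Z, 1), Add(Z, -4)))) = Add(-6, Mul(2, Mul(Add(1, Z), Add(-4, Z)))) = Add(-6, Mul(2, Add(1, Z), Add(-4, Z))))
Function('v')(N, a) = Mul(Pow(Add(152, a), -1), Add(149, a)) (Function('v')(N, a) = Mul(Add(149, a), Pow(Add(a, 152), -1)) = Mul(Add(149, a), Pow(Add(152, a), -1)) = Mul(Pow(Add(152, a), -1), Add(149, a)))
Mul(-1, Function('v')(102, Add(Add(69, Function('o')(D)), 82))) = Mul(-1, Mul(Pow(Add(152, Add(Add(69, Add(-14, Mul(-6, Rational(11, 3)), Mul(2, Pow(Rational(11, 3), 2)))), 82)), -1), Add(149, Add(Add(69, Add(-14, Mul(-6, Rational(11, 3)), Mul(2, Pow(Rational(11, 3), 2)))), 82)))) = Mul(-1, Mul(Pow(Add(152, Add(Add(69, Add(-14, -22, Mul(2, Rational(121, 9)))), 82)), -1), Add(149, Add(Add(69, Add(-14, -22, Mul(2, Rational(121, 9)))), 82)))) = Mul(-1, Mul(Pow(Add(152, Add(Add(69, Add(-14, -22, Rational(242, 9))), 82)), -1), Add(149, Add(Add(69, Add(-14, -22, Rational(242, 9))), 82)))) = Mul(-1, Mul(Pow(Add(152, Add(Add(69, Rational(-82, 9)), 82)), -1), Add(149, Add(Add(69, Rational(-82, 9)), 82)))) = Mul(-1, Mul(Pow(Add(152, Add(Rational(539, 9), 82)), -1), Add(149, Add(Rational(539, 9), 82)))) = Mul(-1, Mul(Pow(Add(152, Rational(1277, 9)), -1), Add(149, Rational(1277, 9)))) = Mul(-1, Mul(Pow(Rational(2645, 9), -1), Rational(2618, 9))) = Mul(-1, Mul(Rational(9, 2645), Rational(2618, 9))) = Mul(-1, Rational(2618, 2645)) = Rational(-2618, 2645)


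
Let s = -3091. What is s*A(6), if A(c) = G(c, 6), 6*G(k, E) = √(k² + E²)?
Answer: -3091*√2 ≈ -4371.3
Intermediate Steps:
G(k, E) = √(E² + k²)/6 (G(k, E) = √(k² + E²)/6 = √(E² + k²)/6)
A(c) = √(36 + c²)/6 (A(c) = √(6² + c²)/6 = √(36 + c²)/6)
s*A(6) = -3091*√(36 + 6²)/6 = -3091*√(36 + 36)/6 = -3091*√72/6 = -3091*6*√2/6 = -3091*√2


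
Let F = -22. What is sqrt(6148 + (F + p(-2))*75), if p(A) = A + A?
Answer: sqrt(4198) ≈ 64.792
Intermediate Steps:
p(A) = 2*A
sqrt(6148 + (F + p(-2))*75) = sqrt(6148 + (-22 + 2*(-2))*75) = sqrt(6148 + (-22 - 4)*75) = sqrt(6148 - 26*75) = sqrt(6148 - 1950) = sqrt(4198)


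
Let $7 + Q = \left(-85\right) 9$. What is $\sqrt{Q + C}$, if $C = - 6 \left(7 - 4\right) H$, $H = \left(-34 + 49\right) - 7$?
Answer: $2 i \sqrt{229} \approx 30.266 i$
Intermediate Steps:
$H = 8$ ($H = 15 - 7 = 8$)
$Q = -772$ ($Q = -7 - 765 = -772$)
$C = -144$ ($C = - 6 \left(7 - 4\right) 8 = \left(-6\right) 3 \cdot 8 = \left(-18\right) 8 = -144$)
$\sqrt{Q + C} = \sqrt{-772 - 144} = \sqrt{-916} = 2 i \sqrt{229}$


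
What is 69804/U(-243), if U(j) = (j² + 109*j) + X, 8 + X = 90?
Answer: 17451/8161 ≈ 2.1383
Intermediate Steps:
X = 82 (X = -8 + 90 = 82)
U(j) = 82 + j² + 109*j (U(j) = (j² + 109*j) + 82 = 82 + j² + 109*j)
69804/U(-243) = 69804/(82 + (-243)² + 109*(-243)) = 69804/(82 + 59049 - 26487) = 69804/32644 = 69804*(1/32644) = 17451/8161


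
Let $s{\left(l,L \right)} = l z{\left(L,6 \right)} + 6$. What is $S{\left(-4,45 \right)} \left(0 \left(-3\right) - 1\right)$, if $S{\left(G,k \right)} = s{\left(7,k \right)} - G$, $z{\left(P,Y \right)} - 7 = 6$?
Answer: $-101$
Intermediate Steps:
$z{\left(P,Y \right)} = 13$ ($z{\left(P,Y \right)} = 7 + 6 = 13$)
$s{\left(l,L \right)} = 6 + 13 l$ ($s{\left(l,L \right)} = l 13 + 6 = 13 l + 6 = 6 + 13 l$)
$S{\left(G,k \right)} = 97 - G$ ($S{\left(G,k \right)} = \left(6 + 13 \cdot 7\right) - G = \left(6 + 91\right) - G = 97 - G$)
$S{\left(-4,45 \right)} \left(0 \left(-3\right) - 1\right) = \left(97 - -4\right) \left(0 \left(-3\right) - 1\right) = \left(97 + 4\right) \left(0 - 1\right) = 101 \left(-1\right) = -101$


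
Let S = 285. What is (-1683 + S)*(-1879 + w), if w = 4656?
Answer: -3882246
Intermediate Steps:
(-1683 + S)*(-1879 + w) = (-1683 + 285)*(-1879 + 4656) = -1398*2777 = -3882246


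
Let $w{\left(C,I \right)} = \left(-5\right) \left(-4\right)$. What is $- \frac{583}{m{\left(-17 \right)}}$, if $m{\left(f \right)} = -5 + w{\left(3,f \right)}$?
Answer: $- \frac{583}{15} \approx -38.867$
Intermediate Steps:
$w{\left(C,I \right)} = 20$
$m{\left(f \right)} = 15$ ($m{\left(f \right)} = -5 + 20 = 15$)
$- \frac{583}{m{\left(-17 \right)}} = - \frac{583}{15}$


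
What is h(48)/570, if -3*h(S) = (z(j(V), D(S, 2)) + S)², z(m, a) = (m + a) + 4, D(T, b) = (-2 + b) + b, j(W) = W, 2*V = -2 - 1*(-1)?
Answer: -11449/6840 ≈ -1.6738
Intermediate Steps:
V = -½ (V = (-2 - 1*(-1))/2 = (-2 + 1)/2 = (½)*(-1) = -½ ≈ -0.50000)
D(T, b) = -2 + 2*b
z(m, a) = 4 + a + m (z(m, a) = (a + m) + 4 = 4 + a + m)
h(S) = -(11/2 + S)²/3 (h(S) = -((4 + (-2 + 2*2) - ½) + S)²/3 = -((4 + (-2 + 4) - ½) + S)²/3 = -((4 + 2 - ½) + S)²/3 = -(11/2 + S)²/3)
h(48)/570 = -(11 + 2*48)²/12/570 = -(11 + 96)²/12*(1/570) = -1/12*107²*(1/570) = -1/12*11449*(1/570) = -11449/12*1/570 = -11449/6840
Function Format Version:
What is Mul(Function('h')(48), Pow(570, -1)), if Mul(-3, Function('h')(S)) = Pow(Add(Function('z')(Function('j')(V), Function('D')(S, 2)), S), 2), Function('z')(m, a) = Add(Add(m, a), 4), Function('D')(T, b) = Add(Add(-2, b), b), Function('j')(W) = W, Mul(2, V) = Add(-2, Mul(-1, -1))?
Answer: Rational(-11449, 6840) ≈ -1.6738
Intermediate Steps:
V = Rational(-1, 2) (V = Mul(Rational(1, 2), Add(-2, Mul(-1, -1))) = Mul(Rational(1, 2), Add(-2, 1)) = Mul(Rational(1, 2), -1) = Rational(-1, 2) ≈ -0.50000)
Function('D')(T, b) = Add(-2, Mul(2, b))
Function('z')(m, a) = Add(4, a, m) (Function('z')(m, a) = Add(Add(a, m), 4) = Add(4, a, m))
Function('h')(S) = Mul(Rational(-1, 3), Pow(Add(Rational(11, 2), S), 2)) (Function('h')(S) = Mul(Rational(-1, 3), Pow(Add(Add(4, Add(-2, Mul(2, 2)), Rational(-1, 2)), S), 2)) = Mul(Rational(-1, 3), Pow(Add(Add(4, Add(-2, 4), Rational(-1, 2)), S), 2)) = Mul(Rational(-1, 3), Pow(Add(Add(4, 2, Rational(-1, 2)), S), 2)) = Mul(Rational(-1, 3), Pow(Add(Rational(11, 2), S), 2)))
Mul(Function('h')(48), Pow(570, -1)) = Mul(Mul(Rational(-1, 12), Pow(Add(11, Mul(2, 48)), 2)), Pow(570, -1)) = Mul(Mul(Rational(-1, 12), Pow(Add(11, 96), 2)), Rational(1, 570)) = Mul(Mul(Rational(-1, 12), Pow(107, 2)), Rational(1, 570)) = Mul(Mul(Rational(-1, 12), 11449), Rational(1, 570)) = Mul(Rational(-11449, 12), Rational(1, 570)) = Rational(-11449, 6840)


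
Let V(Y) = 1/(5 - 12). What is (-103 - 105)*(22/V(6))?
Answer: 32032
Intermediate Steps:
V(Y) = -⅐ (V(Y) = 1/(-7) = -⅐)
(-103 - 105)*(22/V(6)) = (-103 - 105)*(22/(-⅐)) = -4576*(-7) = -208*(-154) = 32032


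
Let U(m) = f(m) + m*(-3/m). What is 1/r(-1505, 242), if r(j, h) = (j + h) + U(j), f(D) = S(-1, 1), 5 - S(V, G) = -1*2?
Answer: -1/1259 ≈ -0.00079428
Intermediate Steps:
S(V, G) = 7 (S(V, G) = 5 - (-1)*2 = 5 - 1*(-2) = 5 + 2 = 7)
f(D) = 7
U(m) = 4 (U(m) = 7 + m*(-3/m) = 7 - 3 = 4)
r(j, h) = 4 + h + j (r(j, h) = (j + h) + 4 = (h + j) + 4 = 4 + h + j)
1/r(-1505, 242) = 1/(4 + 242 - 1505) = 1/(-1259) = -1/1259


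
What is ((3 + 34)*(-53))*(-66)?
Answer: 129426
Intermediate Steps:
((3 + 34)*(-53))*(-66) = (37*(-53))*(-66) = -1961*(-66) = 129426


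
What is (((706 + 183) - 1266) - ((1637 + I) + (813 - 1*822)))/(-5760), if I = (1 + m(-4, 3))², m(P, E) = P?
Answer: 1007/2880 ≈ 0.34965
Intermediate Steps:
I = 9 (I = (1 - 4)² = (-3)² = 9)
(((706 + 183) - 1266) - ((1637 + I) + (813 - 1*822)))/(-5760) = (((706 + 183) - 1266) - ((1637 + 9) + (813 - 1*822)))/(-5760) = ((889 - 1266) - (1646 + (813 - 822)))*(-1/5760) = (-377 - (1646 - 9))*(-1/5760) = (-377 - 1*1637)*(-1/5760) = (-377 - 1637)*(-1/5760) = -2014*(-1/5760) = 1007/2880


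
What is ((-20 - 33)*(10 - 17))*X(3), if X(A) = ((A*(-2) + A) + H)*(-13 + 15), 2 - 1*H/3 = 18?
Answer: -37842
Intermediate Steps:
H = -48 (H = 6 - 3*18 = 6 - 54 = -48)
X(A) = -96 - 2*A (X(A) = ((A*(-2) + A) - 48)*(-13 + 15) = ((-2*A + A) - 48)*2 = (-A - 48)*2 = (-48 - A)*2 = -96 - 2*A)
((-20 - 33)*(10 - 17))*X(3) = ((-20 - 33)*(10 - 17))*(-96 - 2*3) = (-53*(-7))*(-96 - 6) = 371*(-102) = -37842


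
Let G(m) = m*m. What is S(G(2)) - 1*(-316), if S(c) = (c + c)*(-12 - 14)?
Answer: 108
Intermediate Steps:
G(m) = m²
S(c) = -52*c (S(c) = (2*c)*(-26) = -52*c)
S(G(2)) - 1*(-316) = -52*2² - 1*(-316) = -52*4 + 316 = -208 + 316 = 108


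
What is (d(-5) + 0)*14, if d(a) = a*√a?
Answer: -70*I*√5 ≈ -156.52*I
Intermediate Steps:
d(a) = a^(3/2)
(d(-5) + 0)*14 = ((-5)^(3/2) + 0)*14 = (-5*I*√5 + 0)*14 = -5*I*√5*14 = -70*I*√5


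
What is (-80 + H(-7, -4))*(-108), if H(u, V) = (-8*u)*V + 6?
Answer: 32184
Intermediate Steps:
H(u, V) = 6 - 8*V*u (H(u, V) = -8*V*u + 6 = 6 - 8*V*u)
(-80 + H(-7, -4))*(-108) = (-80 + (6 - 8*(-4)*(-7)))*(-108) = (-80 + (6 - 224))*(-108) = (-80 - 218)*(-108) = -298*(-108) = 32184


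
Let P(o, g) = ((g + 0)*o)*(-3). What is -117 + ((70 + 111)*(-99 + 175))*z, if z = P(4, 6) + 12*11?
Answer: 825243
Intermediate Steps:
P(o, g) = -3*g*o (P(o, g) = (g*o)*(-3) = -3*g*o)
z = 60 (z = -3*6*4 + 12*11 = -72 + 132 = 60)
-117 + ((70 + 111)*(-99 + 175))*z = -117 + ((70 + 111)*(-99 + 175))*60 = -117 + (181*76)*60 = -117 + 13756*60 = -117 + 825360 = 825243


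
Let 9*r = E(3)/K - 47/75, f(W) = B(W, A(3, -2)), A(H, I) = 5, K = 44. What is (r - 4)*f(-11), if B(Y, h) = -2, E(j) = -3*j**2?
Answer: 122893/14850 ≈ 8.2756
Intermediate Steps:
f(W) = -2
r = -4093/29700 (r = (-3*3**2/44 - 47/75)/9 = (-3*9*(1/44) - 47*1/75)/9 = (-27*1/44 - 47/75)/9 = (-27/44 - 47/75)/9 = (1/9)*(-4093/3300) = -4093/29700 ≈ -0.13781)
(r - 4)*f(-11) = (-4093/29700 - 4)*(-2) = -122893/29700*(-2) = 122893/14850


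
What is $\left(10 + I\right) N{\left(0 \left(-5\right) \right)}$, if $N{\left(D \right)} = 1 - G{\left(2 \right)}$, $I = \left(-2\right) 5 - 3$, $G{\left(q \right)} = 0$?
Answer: $-3$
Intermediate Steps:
$I = -13$ ($I = -10 - 3 = -13$)
$N{\left(D \right)} = 1$ ($N{\left(D \right)} = 1 - 0 = 1 + 0 = 1$)
$\left(10 + I\right) N{\left(0 \left(-5\right) \right)} = \left(10 - 13\right) 1 = \left(-3\right) 1 = -3$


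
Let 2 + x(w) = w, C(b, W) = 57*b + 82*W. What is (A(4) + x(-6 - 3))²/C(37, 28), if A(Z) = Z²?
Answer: 5/881 ≈ 0.0056754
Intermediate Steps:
x(w) = -2 + w
(A(4) + x(-6 - 3))²/C(37, 28) = (4² + (-2 + (-6 - 3)))²/(57*37 + 82*28) = (16 + (-2 - 9))²/(2109 + 2296) = (16 - 11)²/4405 = 5²*(1/4405) = 25*(1/4405) = 5/881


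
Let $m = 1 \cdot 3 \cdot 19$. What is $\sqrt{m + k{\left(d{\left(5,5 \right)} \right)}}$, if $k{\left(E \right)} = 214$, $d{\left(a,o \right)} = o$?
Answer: $\sqrt{271} \approx 16.462$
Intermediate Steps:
$m = 57$ ($m = 3 \cdot 19 = 57$)
$\sqrt{m + k{\left(d{\left(5,5 \right)} \right)}} = \sqrt{57 + 214} = \sqrt{271}$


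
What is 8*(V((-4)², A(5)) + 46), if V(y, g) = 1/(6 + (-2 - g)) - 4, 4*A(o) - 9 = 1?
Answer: 1024/3 ≈ 341.33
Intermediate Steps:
A(o) = 5/2 (A(o) = 9/4 + (¼)*1 = 9/4 + ¼ = 5/2)
V(y, g) = -4 + 1/(4 - g) (V(y, g) = 1/(4 - g) - 4 = -4 + 1/(4 - g))
8*(V((-4)², A(5)) + 46) = 8*((15 - 4*5/2)/(-4 + 5/2) + 46) = 8*((15 - 10)/(-3/2) + 46) = 8*(-⅔*5 + 46) = 8*(-10/3 + 46) = 8*(128/3) = 1024/3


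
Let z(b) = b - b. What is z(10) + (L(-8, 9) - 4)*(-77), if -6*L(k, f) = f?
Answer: 847/2 ≈ 423.50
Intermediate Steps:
z(b) = 0
L(k, f) = -f/6
z(10) + (L(-8, 9) - 4)*(-77) = 0 + (-⅙*9 - 4)*(-77) = 0 + (-3/2 - 4)*(-77) = 0 - 11/2*(-77) = 0 + 847/2 = 847/2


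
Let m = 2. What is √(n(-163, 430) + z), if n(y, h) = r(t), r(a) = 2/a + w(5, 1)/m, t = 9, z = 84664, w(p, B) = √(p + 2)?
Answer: √(3047912 + 18*√7)/6 ≈ 290.97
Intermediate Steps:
w(p, B) = √(2 + p)
r(a) = √7/2 + 2/a (r(a) = 2/a + √(2 + 5)/2 = 2/a + √7*(½) = 2/a + √7/2 = √7/2 + 2/a)
n(y, h) = 2/9 + √7/2 (n(y, h) = √7/2 + 2/9 = 2/9 + √7/2)
√(n(-163, 430) + z) = √((2/9 + √7/2) + 84664) = √(761978/9 + √7/2)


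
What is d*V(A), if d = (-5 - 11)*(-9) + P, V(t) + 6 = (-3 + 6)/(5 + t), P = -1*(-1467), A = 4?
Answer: -9129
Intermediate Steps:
P = 1467
V(t) = -6 + 3/(5 + t) (V(t) = -6 + (-3 + 6)/(5 + t) = -6 + 3/(5 + t))
d = 1611 (d = (-5 - 11)*(-9) + 1467 = -16*(-9) + 1467 = 144 + 1467 = 1611)
d*V(A) = 1611*(3*(-9 - 2*4)/(5 + 4)) = 1611*(3*(-9 - 8)/9) = 1611*(3*(⅑)*(-17)) = 1611*(-17/3) = -9129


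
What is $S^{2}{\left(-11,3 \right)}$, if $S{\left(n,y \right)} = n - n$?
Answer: $0$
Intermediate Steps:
$S{\left(n,y \right)} = 0$
$S^{2}{\left(-11,3 \right)} = 0^{2} = 0$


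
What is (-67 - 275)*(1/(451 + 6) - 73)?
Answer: 11409120/457 ≈ 24965.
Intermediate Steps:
(-67 - 275)*(1/(451 + 6) - 73) = -342*(1/457 - 73) = -342*(-33360/457) = 11409120/457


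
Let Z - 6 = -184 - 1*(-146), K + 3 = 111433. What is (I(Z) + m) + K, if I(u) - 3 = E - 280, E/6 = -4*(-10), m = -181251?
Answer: -69858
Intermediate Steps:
E = 240 (E = 6*(-4*(-10)) = 6*40 = 240)
K = 111430 (K = -3 + 111433 = 111430)
Z = -32 (Z = 6 + (-184 - 1*(-146)) = 6 + (-184 + 146) = 6 - 38 = -32)
I(u) = -37 (I(u) = 3 + (240 - 280) = 3 - 40 = -37)
(I(Z) + m) + K = (-37 - 181251) + 111430 = -181288 + 111430 = -69858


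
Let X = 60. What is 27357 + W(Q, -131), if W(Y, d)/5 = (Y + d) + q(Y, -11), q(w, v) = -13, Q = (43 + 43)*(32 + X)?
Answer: 66197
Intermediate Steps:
Q = 7912 (Q = (43 + 43)*(32 + 60) = 86*92 = 7912)
W(Y, d) = -65 + 5*Y + 5*d (W(Y, d) = 5*((Y + d) - 13) = 5*(-13 + Y + d) = -65 + 5*Y + 5*d)
27357 + W(Q, -131) = 27357 + (-65 + 5*7912 + 5*(-131)) = 27357 + (-65 + 39560 - 655) = 27357 + 38840 = 66197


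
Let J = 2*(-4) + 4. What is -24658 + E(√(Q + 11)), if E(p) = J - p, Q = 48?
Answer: -24662 - √59 ≈ -24670.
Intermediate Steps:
J = -4 (J = -8 + 4 = -4)
E(p) = -4 - p
-24658 + E(√(Q + 11)) = -24658 + (-4 - √(48 + 11)) = -24658 + (-4 - √59) = -24662 - √59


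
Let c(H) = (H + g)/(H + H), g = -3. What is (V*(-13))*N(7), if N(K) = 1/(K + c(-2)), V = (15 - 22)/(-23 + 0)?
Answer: -364/759 ≈ -0.47958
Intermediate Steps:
c(H) = (-3 + H)/(2*H) (c(H) = (H - 3)/(H + H) = (-3 + H)/((2*H)) = (-3 + H)*(1/(2*H)) = (-3 + H)/(2*H))
V = 7/23 (V = -7/(-23) = -7*(-1/23) = 7/23 ≈ 0.30435)
N(K) = 1/(5/4 + K) (N(K) = 1/(K + (½)*(-3 - 2)/(-2)) = 1/(K + (½)*(-½)*(-5)) = 1/(K + 5/4) = 1/(5/4 + K))
(V*(-13))*N(7) = ((7/23)*(-13))*(4/(5 + 4*7)) = -364/(23*(5 + 28)) = -364/(23*33) = -91/23*4/33 = -364/759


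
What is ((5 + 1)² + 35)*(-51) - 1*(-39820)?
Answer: 36199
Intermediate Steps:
((5 + 1)² + 35)*(-51) - 1*(-39820) = (6² + 35)*(-51) + 39820 = (36 + 35)*(-51) + 39820 = 71*(-51) + 39820 = -3621 + 39820 = 36199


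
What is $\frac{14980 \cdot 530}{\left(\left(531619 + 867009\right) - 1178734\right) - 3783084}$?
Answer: $- \frac{14980}{6723} \approx -2.2282$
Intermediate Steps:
$\frac{14980 \cdot 530}{\left(\left(531619 + 867009\right) - 1178734\right) - 3783084} = \frac{7939400}{\left(1398628 - 1178734\right) - 3783084} = \frac{7939400}{219894 - 3783084} = \frac{7939400}{-3563190} = 7939400 \left(- \frac{1}{3563190}\right) = - \frac{14980}{6723}$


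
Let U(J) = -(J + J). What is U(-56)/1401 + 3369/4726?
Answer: 5249281/6621126 ≈ 0.79281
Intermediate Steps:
U(J) = -2*J
U(-56)/1401 + 3369/4726 = -2*(-56)/1401 + 3369/4726 = 112*(1/1401) + 3369*(1/4726) = 112/1401 + 3369/4726 = 5249281/6621126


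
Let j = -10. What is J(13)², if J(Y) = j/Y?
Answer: 100/169 ≈ 0.59172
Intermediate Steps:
J(Y) = -10/Y
J(13)² = (-10/13)² = 100/169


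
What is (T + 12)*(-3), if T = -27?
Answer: 45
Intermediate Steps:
(T + 12)*(-3) = (-27 + 12)*(-3) = -15*(-3) = 45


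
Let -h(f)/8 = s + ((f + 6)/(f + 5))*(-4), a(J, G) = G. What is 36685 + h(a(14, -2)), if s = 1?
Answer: 110159/3 ≈ 36720.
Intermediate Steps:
h(f) = -8 + 32*(6 + f)/(5 + f) (h(f) = -8*(1 + ((f + 6)/(f + 5))*(-4)) = -8*(1 + ((6 + f)/(5 + f))*(-4)) = -8*(1 - 4*(6 + f)/(5 + f)) = -8 + 32*(6 + f)/(5 + f))
36685 + h(a(14, -2)) = 36685 + 8*(19 + 3*(-2))/(5 - 2) = 36685 + 8*(19 - 6)/3 = 36685 + 8*(⅓)*13 = 36685 + 104/3 = 110159/3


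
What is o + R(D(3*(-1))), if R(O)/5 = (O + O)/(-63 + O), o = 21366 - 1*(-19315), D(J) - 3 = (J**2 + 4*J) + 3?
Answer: 81361/2 ≈ 40681.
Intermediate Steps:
D(J) = 6 + J**2 + 4*J (D(J) = 3 + ((J**2 + 4*J) + 3) = 3 + (3 + J**2 + 4*J) = 6 + J**2 + 4*J)
o = 40681 (o = 21366 + 19315 = 40681)
R(O) = 10*O/(-63 + O) (R(O) = 5*((O + O)/(-63 + O)) = 5*((2*O)/(-63 + O)) = 5*(2*O/(-63 + O)) = 10*O/(-63 + O))
o + R(D(3*(-1))) = 40681 + 10*(6 + (3*(-1))**2 + 4*(3*(-1)))/(-63 + (6 + (3*(-1))**2 + 4*(3*(-1)))) = 40681 + 10*(6 + (-3)**2 + 4*(-3))/(-63 + (6 + (-3)**2 + 4*(-3))) = 40681 + 10*(6 + 9 - 12)/(-63 + (6 + 9 - 12)) = 40681 + 10*3/(-63 + 3) = 40681 + 10*3/(-60) = 40681 + 10*3*(-1/60) = 40681 - 1/2 = 81361/2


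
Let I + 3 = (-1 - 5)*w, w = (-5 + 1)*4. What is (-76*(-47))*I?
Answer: 332196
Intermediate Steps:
w = -16 (w = -4*4 = -16)
I = 93 (I = -3 + (-1 - 5)*(-16) = -3 - 6*(-16) = -3 + 96 = 93)
(-76*(-47))*I = -76*(-47)*93 = 3572*93 = 332196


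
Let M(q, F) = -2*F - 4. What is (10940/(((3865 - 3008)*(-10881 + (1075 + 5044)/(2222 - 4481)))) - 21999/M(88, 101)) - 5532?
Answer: -11774100386182329/2170257110758 ≈ -5425.2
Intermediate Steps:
M(q, F) = -4 - 2*F
(10940/(((3865 - 3008)*(-10881 + (1075 + 5044)/(2222 - 4481)))) - 21999/M(88, 101)) - 5532 = (10940/(((3865 - 3008)*(-10881 + (1075 + 5044)/(2222 - 4481)))) - 21999/(-4 - 2*101)) - 5532 = (10940/((857*(-10881 + 6119/(-2259)))) - 21999/(-4 - 202)) - 5532 = (10940/((857*(-10881 + 6119*(-1/2259)))) - 21999/(-206)) - 5532 = (10940/((857*(-10881 - 6119/2259))) - 21999*(-1/206)) - 5532 = (10940/((857*(-24586298/2259))) + 21999/206) - 5532 = (10940/(-21070457386/2259) + 21999/206) - 5532 = (10940*(-2259/21070457386) + 21999/206) - 5532 = (-12356730/10535228693 + 21999/206) - 5532 = 231761950530927/2170257110758 - 5532 = -11774100386182329/2170257110758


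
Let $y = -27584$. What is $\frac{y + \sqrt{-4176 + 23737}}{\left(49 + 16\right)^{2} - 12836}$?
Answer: $\frac{27584}{8611} - \frac{\sqrt{19561}}{8611} \approx 3.1871$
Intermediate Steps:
$\frac{y + \sqrt{-4176 + 23737}}{\left(49 + 16\right)^{2} - 12836} = \frac{-27584 + \sqrt{-4176 + 23737}}{\left(49 + 16\right)^{2} - 12836} = \frac{-27584 + \sqrt{19561}}{65^{2} - 12836} = \frac{-27584 + \sqrt{19561}}{4225 - 12836} = \frac{-27584 + \sqrt{19561}}{-8611} = \left(-27584 + \sqrt{19561}\right) \left(- \frac{1}{8611}\right) = \frac{27584}{8611} - \frac{\sqrt{19561}}{8611}$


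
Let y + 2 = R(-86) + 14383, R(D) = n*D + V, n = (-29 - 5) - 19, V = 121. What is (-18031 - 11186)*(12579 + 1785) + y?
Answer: -419653928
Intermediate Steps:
n = -53 (n = -34 - 19 = -53)
R(D) = 121 - 53*D (R(D) = -53*D + 121 = 121 - 53*D)
y = 19060 (y = -2 + ((121 - 53*(-86)) + 14383) = -2 + ((121 + 4558) + 14383) = -2 + (4679 + 14383) = -2 + 19062 = 19060)
(-18031 - 11186)*(12579 + 1785) + y = (-18031 - 11186)*(12579 + 1785) + 19060 = -29217*14364 + 19060 = -419672988 + 19060 = -419653928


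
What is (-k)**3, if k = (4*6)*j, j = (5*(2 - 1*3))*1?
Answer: 1728000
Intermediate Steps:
j = -5 (j = (5*(2 - 3))*1 = (5*(-1))*1 = -5*1 = -5)
k = -120 (k = (4*6)*(-5) = 24*(-5) = -120)
(-k)**3 = (-1*(-120))**3 = 120**3 = 1728000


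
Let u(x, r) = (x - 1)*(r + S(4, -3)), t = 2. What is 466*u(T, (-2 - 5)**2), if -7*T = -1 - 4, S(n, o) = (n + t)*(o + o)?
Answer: -12116/7 ≈ -1730.9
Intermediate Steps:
S(n, o) = 2*o*(2 + n) (S(n, o) = (n + 2)*(o + o) = (2 + n)*(2*o) = 2*o*(2 + n))
T = 5/7 (T = -(-1 - 4)/7 = -1/7*(-5) = 5/7 ≈ 0.71429)
u(x, r) = (-1 + x)*(-36 + r) (u(x, r) = (x - 1)*(r + 2*(-3)*(2 + 4)) = (-1 + x)*(r + 2*(-3)*6) = (-1 + x)*(r - 36) = (-1 + x)*(-36 + r))
466*u(T, (-2 - 5)**2) = 466*(36 - (-2 - 5)**2 - 36*5/7 + (-2 - 5)**2*(5/7)) = 466*(36 - 1*(-7)**2 - 180/7 + (-7)**2*(5/7)) = 466*(36 - 1*49 - 180/7 + 49*(5/7)) = 466*(36 - 49 - 180/7 + 35) = 466*(-26/7) = -12116/7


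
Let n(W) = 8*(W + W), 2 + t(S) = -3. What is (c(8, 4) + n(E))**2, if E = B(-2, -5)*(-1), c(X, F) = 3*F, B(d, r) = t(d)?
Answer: 8464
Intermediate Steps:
t(S) = -5 (t(S) = -2 - 3 = -5)
B(d, r) = -5
E = 5 (E = -5*(-1) = 5)
n(W) = 16*W (n(W) = 8*(2*W) = 16*W)
(c(8, 4) + n(E))**2 = (3*4 + 16*5)**2 = (12 + 80)**2 = 92**2 = 8464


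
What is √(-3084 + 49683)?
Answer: 7*√951 ≈ 215.87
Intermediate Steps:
√(-3084 + 49683) = √46599 = 7*√951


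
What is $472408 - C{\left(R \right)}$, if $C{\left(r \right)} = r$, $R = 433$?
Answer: $471975$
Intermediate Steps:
$472408 - C{\left(R \right)} = 472408 - 433 = 471975$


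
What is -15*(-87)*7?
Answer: 9135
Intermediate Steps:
-15*(-87)*7 = 1305*7 = 9135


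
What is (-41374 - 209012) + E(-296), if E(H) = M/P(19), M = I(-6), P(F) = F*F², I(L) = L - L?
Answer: -250386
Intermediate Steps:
I(L) = 0
P(F) = F³
M = 0
E(H) = 0 (E(H) = 0/(19³) = 0/6859 = 0*(1/6859) = 0)
(-41374 - 209012) + E(-296) = (-41374 - 209012) + 0 = -250386 + 0 = -250386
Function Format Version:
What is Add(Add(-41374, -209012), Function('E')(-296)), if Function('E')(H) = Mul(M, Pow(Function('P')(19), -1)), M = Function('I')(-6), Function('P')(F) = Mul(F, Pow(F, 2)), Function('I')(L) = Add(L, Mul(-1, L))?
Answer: -250386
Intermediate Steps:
Function('I')(L) = 0
Function('P')(F) = Pow(F, 3)
M = 0
Function('E')(H) = 0 (Function('E')(H) = Mul(0, Pow(Pow(19, 3), -1)) = Mul(0, Pow(6859, -1)) = Mul(0, Rational(1, 6859)) = 0)
Add(Add(-41374, -209012), Function('E')(-296)) = Add(Add(-41374, -209012), 0) = Add(-250386, 0) = -250386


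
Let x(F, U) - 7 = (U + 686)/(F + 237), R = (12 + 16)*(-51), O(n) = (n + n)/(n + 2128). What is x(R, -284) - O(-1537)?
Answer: 2783573/234627 ≈ 11.864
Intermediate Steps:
O(n) = 2*n/(2128 + n) (O(n) = (2*n)/(2128 + n) = 2*n/(2128 + n))
R = -1428 (R = 28*(-51) = -1428)
x(F, U) = 7 + (686 + U)/(237 + F) (x(F, U) = 7 + (U + 686)/(F + 237) = 7 + (686 + U)/(237 + F))
x(R, -284) - O(-1537) = (2345 - 284 + 7*(-1428))/(237 - 1428) - 2*(-1537)/(2128 - 1537) = (2345 - 284 - 9996)/(-1191) - 2*(-1537)/591 = -1/1191*(-7935) - 2*(-1537)/591 = 2645/397 - 1*(-3074/591) = 2645/397 + 3074/591 = 2783573/234627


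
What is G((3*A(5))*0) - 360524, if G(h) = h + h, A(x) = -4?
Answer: -360524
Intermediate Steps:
G(h) = 2*h
G((3*A(5))*0) - 360524 = 2*((3*(-4))*0) - 360524 = 2*(-12*0) - 360524 = 2*0 - 360524 = 0 - 360524 = -360524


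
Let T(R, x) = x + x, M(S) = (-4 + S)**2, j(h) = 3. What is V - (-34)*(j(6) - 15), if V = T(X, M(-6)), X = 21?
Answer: -208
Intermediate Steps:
T(R, x) = 2*x
V = 200 (V = 2*(-4 - 6)**2 = 2*(-10)**2 = 2*100 = 200)
V - (-34)*(j(6) - 15) = 200 - (-34)*(3 - 15) = 200 - (-34)*(-12) = 200 - 1*408 = 200 - 408 = -208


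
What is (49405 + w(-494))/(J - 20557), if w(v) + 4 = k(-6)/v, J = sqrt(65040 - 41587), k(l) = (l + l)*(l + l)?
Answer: -250836000075/104373998612 - 12201975*sqrt(23453)/104373998612 ≈ -2.4211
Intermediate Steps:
k(l) = 4*l**2 (k(l) = (2*l)*(2*l) = 4*l**2)
J = sqrt(23453) ≈ 153.14
w(v) = -4 + 144/v (w(v) = -4 + (4*(-6)**2)/v = -4 + (4*36)/v = -4 + 144/v)
(49405 + w(-494))/(J - 20557) = (49405 + (-4 + 144/(-494)))/(sqrt(23453) - 20557) = (49405 + (-4 + 144*(-1/494)))/(-20557 + sqrt(23453)) = (49405 + (-4 - 72/247))/(-20557 + sqrt(23453)) = (49405 - 1060/247)/(-20557 + sqrt(23453)) = 12201975/(247*(-20557 + sqrt(23453)))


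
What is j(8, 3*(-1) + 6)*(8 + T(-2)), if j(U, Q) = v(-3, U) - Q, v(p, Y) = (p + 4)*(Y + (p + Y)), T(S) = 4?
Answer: 120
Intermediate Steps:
v(p, Y) = (4 + p)*(p + 2*Y) (v(p, Y) = (4 + p)*(Y + (Y + p)) = (4 + p)*(p + 2*Y))
j(U, Q) = -3 - Q + 2*U (j(U, Q) = ((-3)² + 4*(-3) + 8*U + 2*U*(-3)) - Q = (9 - 12 + 8*U - 6*U) - Q = (-3 + 2*U) - Q = -3 - Q + 2*U)
j(8, 3*(-1) + 6)*(8 + T(-2)) = (-3 - (3*(-1) + 6) + 2*8)*(8 + 4) = (-3 - (-3 + 6) + 16)*12 = (-3 - 1*3 + 16)*12 = (-3 - 3 + 16)*12 = 10*12 = 120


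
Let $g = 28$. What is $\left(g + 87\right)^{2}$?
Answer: $13225$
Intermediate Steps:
$\left(g + 87\right)^{2} = \left(28 + 87\right)^{2} = 115^{2} = 13225$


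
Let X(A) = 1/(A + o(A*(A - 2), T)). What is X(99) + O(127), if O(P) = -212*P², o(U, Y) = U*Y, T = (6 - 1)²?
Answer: -821238486551/240174 ≈ -3.4193e+6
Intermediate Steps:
T = 25 (T = 5² = 25)
X(A) = 1/(A + 25*A*(-2 + A)) (X(A) = 1/(A + (A*(A - 2))*25) = 1/(A + (A*(-2 + A))*25) = 1/(A + 25*A*(-2 + A)))
X(99) + O(127) = 1/(99*(-49 + 25*99)) - 212*127² = 1/(99*(-49 + 2475)) - 212*16129 = (1/99)/2426 - 3419348 = (1/99)*(1/2426) - 3419348 = 1/240174 - 3419348 = -821238486551/240174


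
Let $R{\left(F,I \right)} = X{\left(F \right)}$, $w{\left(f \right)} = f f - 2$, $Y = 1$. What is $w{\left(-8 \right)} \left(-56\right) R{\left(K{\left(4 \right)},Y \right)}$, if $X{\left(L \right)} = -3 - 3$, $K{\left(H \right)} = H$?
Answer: $20832$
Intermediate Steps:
$w{\left(f \right)} = -2 + f^{2}$ ($w{\left(f \right)} = f^{2} - 2 = -2 + f^{2}$)
$X{\left(L \right)} = -6$
$R{\left(F,I \right)} = -6$
$w{\left(-8 \right)} \left(-56\right) R{\left(K{\left(4 \right)},Y \right)} = \left(-2 + \left(-8\right)^{2}\right) \left(-56\right) \left(-6\right) = \left(-2 + 64\right) \left(-56\right) \left(-6\right) = 62 \left(-56\right) \left(-6\right) = \left(-3472\right) \left(-6\right) = 20832$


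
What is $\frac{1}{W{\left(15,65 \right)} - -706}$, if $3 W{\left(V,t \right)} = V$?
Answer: $\frac{1}{711} \approx 0.0014065$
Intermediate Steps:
$W{\left(V,t \right)} = \frac{V}{3}$
$\frac{1}{W{\left(15,65 \right)} - -706} = \frac{1}{\frac{1}{3} \cdot 15 - -706} = \frac{1}{5 + 706} = \frac{1}{711}$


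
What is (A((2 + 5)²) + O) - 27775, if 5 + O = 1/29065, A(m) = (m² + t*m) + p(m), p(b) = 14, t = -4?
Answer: -742930464/29065 ≈ -25561.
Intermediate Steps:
A(m) = 14 + m² - 4*m (A(m) = (m² - 4*m) + 14 = 14 + m² - 4*m)
O = -145324/29065 (O = -5 + 1/29065 = -145324/29065 ≈ -5.0000)
(A((2 + 5)²) + O) - 27775 = ((14 + ((2 + 5)²)² - 4*(2 + 5)²) - 145324/29065) - 27775 = ((14 + (7²)² - 4*7²) - 145324/29065) - 27775 = ((14 + 49² - 4*49) - 145324/29065) - 27775 = ((14 + 2401 - 196) - 145324/29065) - 27775 = (2219 - 145324/29065) - 27775 = 64349911/29065 - 27775 = -742930464/29065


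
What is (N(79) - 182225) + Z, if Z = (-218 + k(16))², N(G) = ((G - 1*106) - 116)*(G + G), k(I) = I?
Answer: -164015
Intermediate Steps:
N(G) = 2*G*(-222 + G) (N(G) = ((G - 106) - 116)*(2*G) = ((-106 + G) - 116)*(2*G) = (-222 + G)*(2*G) = 2*G*(-222 + G))
Z = 40804 (Z = (-218 + 16)² = (-202)² = 40804)
(N(79) - 182225) + Z = (2*79*(-222 + 79) - 182225) + 40804 = (2*79*(-143) - 182225) + 40804 = (-22594 - 182225) + 40804 = -204819 + 40804 = -164015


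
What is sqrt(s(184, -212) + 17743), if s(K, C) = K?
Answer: sqrt(17927) ≈ 133.89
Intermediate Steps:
sqrt(s(184, -212) + 17743) = sqrt(184 + 17743) = sqrt(17927)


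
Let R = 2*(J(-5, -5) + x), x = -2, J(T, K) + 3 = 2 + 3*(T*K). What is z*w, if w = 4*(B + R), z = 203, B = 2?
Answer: 118552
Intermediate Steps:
J(T, K) = -1 + 3*K*T (J(T, K) = -3 + (2 + 3*(T*K)) = -3 + (2 + 3*(K*T)) = -3 + (2 + 3*K*T) = -1 + 3*K*T)
R = 144 (R = 2*((-1 + 3*(-5)*(-5)) - 2) = 2*((-1 + 75) - 2) = 2*(74 - 2) = 2*72 = 144)
w = 584 (w = 4*(2 + 144) = 4*146 = 584)
z*w = 203*584 = 118552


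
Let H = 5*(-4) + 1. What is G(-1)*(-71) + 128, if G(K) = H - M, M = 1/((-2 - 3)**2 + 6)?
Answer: 45858/31 ≈ 1479.3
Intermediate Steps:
M = 1/31 (M = 1/((-5)**2 + 6) = 1/(25 + 6) = 1/31 ≈ 0.032258)
H = -19 (H = -20 + 1 = -19)
G(K) = -590/31 (G(K) = -19 - 1*1/31 = -19 - 1/31 = -590/31)
G(-1)*(-71) + 128 = -590/31*(-71) + 128 = 41890/31 + 128 = 45858/31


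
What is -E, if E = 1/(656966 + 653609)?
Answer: -1/1310575 ≈ -7.6302e-7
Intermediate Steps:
E = 1/1310575 ≈ 7.6302e-7
-E = -1*1/1310575 = -1/1310575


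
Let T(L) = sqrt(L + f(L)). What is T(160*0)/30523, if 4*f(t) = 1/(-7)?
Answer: I*sqrt(7)/427322 ≈ 6.1915e-6*I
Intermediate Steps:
f(t) = -1/28 (f(t) = (1/4)/(-7) = (1/4)*(-1/7) = -1/28)
T(L) = sqrt(-1/28 + L) (T(L) = sqrt(L - 1/28) = sqrt(-1/28 + L))
T(160*0)/30523 = (sqrt(-7 + 196*(160*0))/14)/30523 = (sqrt(-7 + 196*0)/14)*(1/30523) = (sqrt(-7 + 0)/14)*(1/30523) = (sqrt(-7)/14)*(1/30523) = ((I*sqrt(7))/14)*(1/30523) = (I*sqrt(7)/14)*(1/30523) = I*sqrt(7)/427322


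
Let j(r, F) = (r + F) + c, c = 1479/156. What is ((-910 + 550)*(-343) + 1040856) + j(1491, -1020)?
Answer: 60570457/52 ≈ 1.1648e+6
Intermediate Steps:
c = 493/52 (c = 1479*(1/156) = 493/52 ≈ 9.4808)
j(r, F) = 493/52 + F + r (j(r, F) = (r + F) + 493/52 = (F + r) + 493/52 = 493/52 + F + r)
((-910 + 550)*(-343) + 1040856) + j(1491, -1020) = ((-910 + 550)*(-343) + 1040856) + (493/52 - 1020 + 1491) = (-360*(-343) + 1040856) + 24985/52 = (123480 + 1040856) + 24985/52 = 1164336 + 24985/52 = 60570457/52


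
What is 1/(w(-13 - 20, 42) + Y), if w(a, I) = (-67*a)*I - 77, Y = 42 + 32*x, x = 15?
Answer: 1/93307 ≈ 1.0717e-5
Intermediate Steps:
Y = 522 (Y = 42 + 32*15 = 42 + 480 = 522)
w(a, I) = -77 - 67*I*a (w(a, I) = -67*I*a - 77 = -77 - 67*I*a)
1/(w(-13 - 20, 42) + Y) = 1/((-77 - 67*42*(-13 - 20)) + 522) = 1/((-77 - 67*42*(-33)) + 522) = 1/((-77 + 92862) + 522) = 1/(92785 + 522) = 1/93307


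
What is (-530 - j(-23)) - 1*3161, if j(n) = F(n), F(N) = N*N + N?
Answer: -4197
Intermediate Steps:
F(N) = N + N**2 (F(N) = N**2 + N = N + N**2)
j(n) = n*(1 + n)
(-530 - j(-23)) - 1*3161 = (-530 - (-23)*(1 - 23)) - 1*3161 = (-530 - (-23)*(-22)) - 3161 = (-530 - 1*506) - 3161 = (-530 - 506) - 3161 = -1036 - 3161 = -4197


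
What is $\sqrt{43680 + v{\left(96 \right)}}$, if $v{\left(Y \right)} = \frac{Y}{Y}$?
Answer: $209$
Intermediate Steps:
$v{\left(Y \right)} = 1$
$\sqrt{43680 + v{\left(96 \right)}} = \sqrt{43680 + 1} = \sqrt{43681} = 209$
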